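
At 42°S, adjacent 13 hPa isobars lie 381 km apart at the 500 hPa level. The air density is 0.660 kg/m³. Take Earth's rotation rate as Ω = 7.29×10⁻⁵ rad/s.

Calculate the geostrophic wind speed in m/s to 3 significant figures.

Coriolis parameter at 42°S:
f = 2Ω sin φ = 2 × 7.29×10⁻⁵ × sin 42° = 9.76×10⁻⁵ s⁻¹
Pressure gradient: |∂P/∂n| = 1300 Pa / 381000 m = 3.41×10⁻³ Pa/m
Geostrophic balance (pressure-gradient force = Coriolis force):
V_g = (1/(fρ)) |∂P/∂n| = 3.41×10⁻³ / (9.76×10⁻⁵ × 0.660) = 53.0 m/s

53.0 m/s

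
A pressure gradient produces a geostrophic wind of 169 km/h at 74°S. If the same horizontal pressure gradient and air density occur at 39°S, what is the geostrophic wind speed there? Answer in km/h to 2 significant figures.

With the same pressure gradient and density, V_g ∝ 1/f ∝ 1/sin φ.
V₂ = V₁ · sin φ₁ / sin φ₂ = 169 × sin 74° / sin 39°
V₂ = 169 × 0.9613/0.6293 = 260 km/h

260 km/h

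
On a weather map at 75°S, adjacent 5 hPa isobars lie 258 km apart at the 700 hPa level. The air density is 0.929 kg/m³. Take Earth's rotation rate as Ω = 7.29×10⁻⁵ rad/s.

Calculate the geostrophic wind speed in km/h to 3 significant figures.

53.3 km/h

Coriolis parameter at 75°S:
f = 2Ω sin φ = 2 × 7.29×10⁻⁵ × sin 75° = 1.41×10⁻⁴ s⁻¹
Pressure gradient: |∂P/∂n| = 500 Pa / 258000 m = 1.94×10⁻³ Pa/m
Geostrophic balance (pressure-gradient force = Coriolis force):
V_g = (1/(fρ)) |∂P/∂n| = 1.94×10⁻³ / (1.41×10⁻⁴ × 0.929) = 14.8 m/s
Converting: 14.8 m/s × 3.6 = 53.3 km/h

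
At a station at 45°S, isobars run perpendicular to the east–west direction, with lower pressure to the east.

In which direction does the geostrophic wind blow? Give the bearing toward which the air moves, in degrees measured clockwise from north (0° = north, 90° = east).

The pressure-gradient force points toward the east (bearing 090°).
Geostrophic balance: in the Southern Hemisphere the Coriolis force deflects motion to the left, so the geostrophic wind blows 90° to the left of the pressure-gradient force (low pressure on the right).
Rotating 090° by 90° counterclockwise gives 000° — the wind blows toward the north.

000°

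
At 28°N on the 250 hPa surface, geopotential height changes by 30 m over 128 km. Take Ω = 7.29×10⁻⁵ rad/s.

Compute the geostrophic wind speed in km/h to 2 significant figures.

120 km/h

Coriolis parameter at 28°N:
f = 2Ω sin φ = 2 × 7.29×10⁻⁵ × sin 28° = 6.84×10⁻⁵ s⁻¹
Height gradient: |∂Z/∂n| = 30 m / 128000 m = 2.34×10⁻⁴
On a pressure surface, geostrophic balance gives V_g = (g/f)|∂Z/∂n|:
V_g = 9.81 × 2.34×10⁻⁴ / 6.84×10⁻⁵ = 33.6 m/s
Converting: 33.6 m/s × 3.6 = 120 km/h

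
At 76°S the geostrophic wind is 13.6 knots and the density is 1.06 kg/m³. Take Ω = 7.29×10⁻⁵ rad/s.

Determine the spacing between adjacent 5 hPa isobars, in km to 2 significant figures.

480 km

Coriolis parameter at 76°S:
f = 2Ω sin φ = 2 × 7.29×10⁻⁵ × sin 76° = 1.41×10⁻⁴ s⁻¹
Wind speed in SI: 13.6 knots = 7.00 m/s
Geostrophic balance rearranged: |∂P/∂n| = f ρ V_g
|∂P/∂n| = 1.41×10⁻⁴ × 1.06 × 7.00 = 1.05×10⁻³ Pa/m
Isobar spacing: Δn = ΔP/|∂P/∂n| = 500 Pa / 1.05×10⁻³ Pa/m = 476569 m ≈ 480 km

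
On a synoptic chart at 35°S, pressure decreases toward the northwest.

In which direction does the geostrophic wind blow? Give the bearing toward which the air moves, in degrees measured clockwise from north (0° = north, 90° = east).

The pressure-gradient force points toward the northwest (bearing 315°).
Geostrophic balance: in the Southern Hemisphere the Coriolis force deflects motion to the left, so the geostrophic wind blows 90° to the left of the pressure-gradient force (low pressure on the right).
Rotating 315° by 90° counterclockwise gives 225° — the wind blows toward the southwest.

225°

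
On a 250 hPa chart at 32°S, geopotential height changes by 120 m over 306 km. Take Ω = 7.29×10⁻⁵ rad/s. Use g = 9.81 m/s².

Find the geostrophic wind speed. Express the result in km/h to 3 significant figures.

179 km/h

Coriolis parameter at 32°S:
f = 2Ω sin φ = 2 × 7.29×10⁻⁵ × sin 32° = 7.73×10⁻⁵ s⁻¹
Height gradient: |∂Z/∂n| = 120 m / 306000 m = 3.92×10⁻⁴
On a pressure surface, geostrophic balance gives V_g = (g/f)|∂Z/∂n|:
V_g = 9.81 × 3.92×10⁻⁴ / 7.73×10⁻⁵ = 49.8 m/s
Converting: 49.8 m/s × 3.6 = 179 km/h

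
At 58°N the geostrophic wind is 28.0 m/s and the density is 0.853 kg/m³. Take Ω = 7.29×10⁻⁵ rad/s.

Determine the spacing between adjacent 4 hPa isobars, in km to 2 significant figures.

140 km

Coriolis parameter at 58°N:
f = 2Ω sin φ = 2 × 7.29×10⁻⁵ × sin 58° = 1.24×10⁻⁴ s⁻¹
Geostrophic balance rearranged: |∂P/∂n| = f ρ V_g
|∂P/∂n| = 1.24×10⁻⁴ × 0.853 × 28.0 = 2.95×10⁻³ Pa/m
Isobar spacing: Δn = ΔP/|∂P/∂n| = 400 Pa / 2.95×10⁻³ Pa/m = 135449 m ≈ 140 km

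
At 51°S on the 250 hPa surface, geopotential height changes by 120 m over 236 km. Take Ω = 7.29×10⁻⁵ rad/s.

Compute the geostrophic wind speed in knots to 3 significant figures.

85.6 knots

Coriolis parameter at 51°S:
f = 2Ω sin φ = 2 × 7.29×10⁻⁵ × sin 51° = 1.13×10⁻⁴ s⁻¹
Height gradient: |∂Z/∂n| = 120 m / 236000 m = 5.08×10⁻⁴
On a pressure surface, geostrophic balance gives V_g = (g/f)|∂Z/∂n|:
V_g = 9.81 × 5.08×10⁻⁴ / 1.13×10⁻⁴ = 44.0 m/s
Converting: 44.0 m/s × 1.944 = 85.6 knots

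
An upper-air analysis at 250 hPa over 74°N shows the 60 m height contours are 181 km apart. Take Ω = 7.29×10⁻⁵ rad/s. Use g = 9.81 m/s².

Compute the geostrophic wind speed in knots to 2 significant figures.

45 knots

Coriolis parameter at 74°N:
f = 2Ω sin φ = 2 × 7.29×10⁻⁵ × sin 74° = 1.40×10⁻⁴ s⁻¹
Height gradient: |∂Z/∂n| = 60 m / 181000 m = 3.31×10⁻⁴
On a pressure surface, geostrophic balance gives V_g = (g/f)|∂Z/∂n|:
V_g = 9.81 × 3.31×10⁻⁴ / 1.40×10⁻⁴ = 23.2 m/s
Converting: 23.2 m/s × 1.944 = 45 knots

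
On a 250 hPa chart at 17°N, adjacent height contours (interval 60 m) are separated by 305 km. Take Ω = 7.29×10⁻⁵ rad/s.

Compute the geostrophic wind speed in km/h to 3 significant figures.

Coriolis parameter at 17°N:
f = 2Ω sin φ = 2 × 7.29×10⁻⁵ × sin 17° = 4.26×10⁻⁵ s⁻¹
Height gradient: |∂Z/∂n| = 60 m / 305000 m = 1.97×10⁻⁴
On a pressure surface, geostrophic balance gives V_g = (g/f)|∂Z/∂n|:
V_g = 9.81 × 1.97×10⁻⁴ / 4.26×10⁻⁵ = 45.3 m/s
Converting: 45.3 m/s × 3.6 = 163 km/h

163 km/h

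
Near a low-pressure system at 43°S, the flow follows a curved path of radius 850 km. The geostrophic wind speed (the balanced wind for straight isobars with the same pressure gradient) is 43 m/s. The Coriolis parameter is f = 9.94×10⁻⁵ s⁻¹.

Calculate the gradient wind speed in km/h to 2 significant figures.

110 km/h

Around a low, centrifugal force acts outward with Coriolis, so pressure-gradient force balances both:
(1/ρ)|∂P/∂n| = fV + V²/R  →  V² + fR·V − fR·V_g = 0
With fR = 9.94×10⁻⁵ × 850×10³ m = 84.5 m/s:
V = [−fR + √((fR)² + 4 fR V_g)]/2 = [−84.5 + √(84.5² + 4×84.5×43)]/2 = 31.4 m/s
Subgeostrophic (V < V_g = 43 m/s), as expected around a low.
Converting: 31.4 m/s × 3.6 = 110 km/h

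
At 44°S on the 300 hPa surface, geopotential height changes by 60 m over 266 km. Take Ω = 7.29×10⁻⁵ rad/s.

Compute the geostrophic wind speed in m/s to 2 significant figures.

22 m/s

Coriolis parameter at 44°S:
f = 2Ω sin φ = 2 × 7.29×10⁻⁵ × sin 44° = 1.01×10⁻⁴ s⁻¹
Height gradient: |∂Z/∂n| = 60 m / 266000 m = 2.26×10⁻⁴
On a pressure surface, geostrophic balance gives V_g = (g/f)|∂Z/∂n|:
V_g = 9.81 × 2.26×10⁻⁴ / 1.01×10⁻⁴ = 21.8 m/s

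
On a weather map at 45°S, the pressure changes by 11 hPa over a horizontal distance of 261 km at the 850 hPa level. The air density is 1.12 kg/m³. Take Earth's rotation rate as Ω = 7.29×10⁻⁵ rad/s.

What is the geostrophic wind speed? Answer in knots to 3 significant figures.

71.0 knots

Coriolis parameter at 45°S:
f = 2Ω sin φ = 2 × 7.29×10⁻⁵ × sin 45° = 1.03×10⁻⁴ s⁻¹
Pressure gradient: |∂P/∂n| = 1100 Pa / 261000 m = 4.21×10⁻³ Pa/m
Geostrophic balance (pressure-gradient force = Coriolis force):
V_g = (1/(fρ)) |∂P/∂n| = 4.21×10⁻³ / (1.03×10⁻⁴ × 1.12) = 36.5 m/s
Converting: 36.5 m/s × 1.944 = 71.0 knots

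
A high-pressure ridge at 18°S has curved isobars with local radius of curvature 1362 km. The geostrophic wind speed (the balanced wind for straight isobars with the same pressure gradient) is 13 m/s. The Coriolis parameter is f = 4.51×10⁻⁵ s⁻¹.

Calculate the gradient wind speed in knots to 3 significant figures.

36.3 knots

Around a high, pressure-gradient force acts outward with centrifugal, so Coriolis balances both:
fV = (1/ρ)|∂P/∂n| + V²/R  →  V² − fR·V + fR·V_g = 0
With fR = 4.51×10⁻⁵ × 1362×10³ m = 61.4 m/s:
V = [fR − √((fR)² − 4 fR V_g)]/2 = [61.4 − √(61.4² − 4×61.4×13)]/2 = 18.7 m/s
Supergeostrophic (V > V_g = 13 m/s), as expected around a high.
Converting: 18.7 m/s × 1.944 = 36.3 knots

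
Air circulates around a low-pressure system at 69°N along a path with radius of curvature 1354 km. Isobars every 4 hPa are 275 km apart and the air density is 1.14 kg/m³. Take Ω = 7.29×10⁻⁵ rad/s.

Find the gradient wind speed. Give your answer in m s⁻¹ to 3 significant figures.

Coriolis parameter at 69°N:
f = 2Ω sin φ = 2 × 7.29×10⁻⁵ × sin 69° = 1.36×10⁻⁴ s⁻¹
Pressure gradient: |∂P/∂n| = 400 Pa / 275000 m = 1.45×10⁻³ Pa/m
Geostrophic speed: V_g = |∂P/∂n|/(fρ) = 1.45×10⁻³/(1.36×10⁻⁴ × 1.14) = 9.37 m/s
Around a low, centrifugal force acts outward with Coriolis, so pressure-gradient force balances both:
(1/ρ)|∂P/∂n| = fV + V²/R  →  V² + fR·V − fR·V_g = 0
With fR = 1.36×10⁻⁴ × 1354×10³ m = 184 m/s:
V = [−fR + √((fR)² + 4 fR V_g)]/2 = [−184 + √(184² + 4×184×9.37)]/2 = 8.94 m/s
Subgeostrophic (V < V_g = 9.37 m/s), as expected around a low.

8.94 m s⁻¹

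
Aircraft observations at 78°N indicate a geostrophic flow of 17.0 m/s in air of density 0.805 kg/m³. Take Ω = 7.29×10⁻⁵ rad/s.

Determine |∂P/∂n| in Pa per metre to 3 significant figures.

1.95×10⁻³ Pa/m

Coriolis parameter at 78°N:
f = 2Ω sin φ = 2 × 7.29×10⁻⁵ × sin 78° = 1.43×10⁻⁴ s⁻¹
Geostrophic balance rearranged: |∂P/∂n| = f ρ V_g
|∂P/∂n| = 1.43×10⁻⁴ × 0.805 × 17.0 = 1.95×10⁻³ Pa/m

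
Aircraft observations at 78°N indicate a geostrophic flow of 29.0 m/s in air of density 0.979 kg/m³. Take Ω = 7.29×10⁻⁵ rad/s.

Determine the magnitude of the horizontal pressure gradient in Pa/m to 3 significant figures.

Coriolis parameter at 78°N:
f = 2Ω sin φ = 2 × 7.29×10⁻⁵ × sin 78° = 1.43×10⁻⁴ s⁻¹
Geostrophic balance rearranged: |∂P/∂n| = f ρ V_g
|∂P/∂n| = 1.43×10⁻⁴ × 0.979 × 29.0 = 4.05×10⁻³ Pa/m

4.05×10⁻³ Pa/m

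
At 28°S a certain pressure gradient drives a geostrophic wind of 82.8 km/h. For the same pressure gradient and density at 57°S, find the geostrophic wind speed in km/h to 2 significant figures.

With the same pressure gradient and density, V_g ∝ 1/f ∝ 1/sin φ.
V₂ = V₁ · sin φ₁ / sin φ₂ = 82.8 × sin 28° / sin 57°
V₂ = 82.8 × 0.4695/0.8387 = 46 km/h

46 km/h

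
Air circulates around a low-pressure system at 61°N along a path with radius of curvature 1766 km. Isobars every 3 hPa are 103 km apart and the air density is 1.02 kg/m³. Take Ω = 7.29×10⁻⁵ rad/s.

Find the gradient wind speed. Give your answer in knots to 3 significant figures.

Coriolis parameter at 61°N:
f = 2Ω sin φ = 2 × 7.29×10⁻⁵ × sin 61° = 1.28×10⁻⁴ s⁻¹
Pressure gradient: |∂P/∂n| = 300 Pa / 103000 m = 2.91×10⁻³ Pa/m
Geostrophic speed: V_g = |∂P/∂n|/(fρ) = 2.91×10⁻³/(1.28×10⁻⁴ × 1.02) = 22.4 m/s
Around a low, centrifugal force acts outward with Coriolis, so pressure-gradient force balances both:
(1/ρ)|∂P/∂n| = fV + V²/R  →  V² + fR·V − fR·V_g = 0
With fR = 1.28×10⁻⁴ × 1766×10³ m = 225 m/s:
V = [−fR + √((fR)² + 4 fR V_g)]/2 = [−225 + √(225² + 4×225×22.4)]/2 = 20.5 m/s
Subgeostrophic (V < V_g = 22.4 m/s), as expected around a low.
Converting: 20.5 m/s × 1.944 = 39.9 knots

39.9 knots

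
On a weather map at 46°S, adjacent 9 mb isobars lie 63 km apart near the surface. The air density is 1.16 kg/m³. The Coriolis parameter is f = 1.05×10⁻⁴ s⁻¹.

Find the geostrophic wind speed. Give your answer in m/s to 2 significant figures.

120 m/s

Pressure gradient: |∂P/∂n| = 900 Pa / 63000 m = 1.43×10⁻² Pa/m
Geostrophic balance (pressure-gradient force = Coriolis force):
V_g = (1/(fρ)) |∂P/∂n| = 1.43×10⁻² / (1.05×10⁻⁴ × 1.16) = 117 m/s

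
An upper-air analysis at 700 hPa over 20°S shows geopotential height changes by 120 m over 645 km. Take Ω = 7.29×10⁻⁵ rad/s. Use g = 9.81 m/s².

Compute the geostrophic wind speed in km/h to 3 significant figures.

Coriolis parameter at 20°S:
f = 2Ω sin φ = 2 × 7.29×10⁻⁵ × sin 20° = 4.99×10⁻⁵ s⁻¹
Height gradient: |∂Z/∂n| = 120 m / 645000 m = 1.86×10⁻⁴
On a pressure surface, geostrophic balance gives V_g = (g/f)|∂Z/∂n|:
V_g = 9.81 × 1.86×10⁻⁴ / 4.99×10⁻⁵ = 36.6 m/s
Converting: 36.6 m/s × 3.6 = 132 km/h

132 km/h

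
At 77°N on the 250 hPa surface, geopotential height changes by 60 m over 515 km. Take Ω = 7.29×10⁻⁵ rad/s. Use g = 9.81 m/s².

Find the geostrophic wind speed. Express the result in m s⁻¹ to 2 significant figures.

8.0 m s⁻¹

Coriolis parameter at 77°N:
f = 2Ω sin φ = 2 × 7.29×10⁻⁵ × sin 77° = 1.42×10⁻⁴ s⁻¹
Height gradient: |∂Z/∂n| = 60 m / 515000 m = 1.17×10⁻⁴
On a pressure surface, geostrophic balance gives V_g = (g/f)|∂Z/∂n|:
V_g = 9.81 × 1.17×10⁻⁴ / 1.42×10⁻⁴ = 8.05 m/s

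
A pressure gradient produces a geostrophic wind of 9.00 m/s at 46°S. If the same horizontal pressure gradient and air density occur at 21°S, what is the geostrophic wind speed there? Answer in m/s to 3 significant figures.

18.1 m/s

With the same pressure gradient and density, V_g ∝ 1/f ∝ 1/sin φ.
V₂ = V₁ · sin φ₁ / sin φ₂ = 9.00 × sin 46° / sin 21°
V₂ = 9.00 × 0.7193/0.3584 = 18.1 m/s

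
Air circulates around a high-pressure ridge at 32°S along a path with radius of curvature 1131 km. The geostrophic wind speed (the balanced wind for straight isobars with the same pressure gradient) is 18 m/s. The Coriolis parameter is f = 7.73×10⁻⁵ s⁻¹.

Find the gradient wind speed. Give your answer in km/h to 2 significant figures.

91 km/h

Around a high, pressure-gradient force acts outward with centrifugal, so Coriolis balances both:
fV = (1/ρ)|∂P/∂n| + V²/R  →  V² − fR·V + fR·V_g = 0
With fR = 7.73×10⁻⁵ × 1131×10³ m = 87.4 m/s:
V = [fR − √((fR)² − 4 fR V_g)]/2 = [87.4 − √(87.4² − 4×87.4×18)]/2 = 25.4 m/s
Supergeostrophic (V > V_g = 18 m/s), as expected around a high.
Converting: 25.4 m/s × 3.6 = 91 km/h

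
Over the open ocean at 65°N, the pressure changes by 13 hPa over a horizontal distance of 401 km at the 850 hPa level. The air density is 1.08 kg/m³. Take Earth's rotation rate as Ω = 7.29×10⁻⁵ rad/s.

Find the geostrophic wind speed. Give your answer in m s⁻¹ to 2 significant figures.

Coriolis parameter at 65°N:
f = 2Ω sin φ = 2 × 7.29×10⁻⁵ × sin 65° = 1.32×10⁻⁴ s⁻¹
Pressure gradient: |∂P/∂n| = 1300 Pa / 401000 m = 3.24×10⁻³ Pa/m
Geostrophic balance (pressure-gradient force = Coriolis force):
V_g = (1/(fρ)) |∂P/∂n| = 3.24×10⁻³ / (1.32×10⁻⁴ × 1.08) = 22.7 m/s

23 m s⁻¹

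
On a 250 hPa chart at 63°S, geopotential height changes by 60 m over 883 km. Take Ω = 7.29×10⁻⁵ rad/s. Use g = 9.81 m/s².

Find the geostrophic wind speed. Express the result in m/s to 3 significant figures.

Coriolis parameter at 63°S:
f = 2Ω sin φ = 2 × 7.29×10⁻⁵ × sin 63° = 1.30×10⁻⁴ s⁻¹
Height gradient: |∂Z/∂n| = 60 m / 883000 m = 6.80×10⁻⁵
On a pressure surface, geostrophic balance gives V_g = (g/f)|∂Z/∂n|:
V_g = 9.81 × 6.80×10⁻⁵ / 1.30×10⁻⁴ = 5.13 m/s

5.13 m/s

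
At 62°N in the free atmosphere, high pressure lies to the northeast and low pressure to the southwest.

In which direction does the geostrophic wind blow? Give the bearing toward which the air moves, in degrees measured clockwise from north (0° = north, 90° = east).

The pressure-gradient force points toward the southwest (bearing 225°).
Geostrophic balance: in the Northern Hemisphere the Coriolis force deflects motion to the right, so the geostrophic wind blows 90° to the right of the pressure-gradient force (low pressure on the left).
Rotating 225° by 90° clockwise gives 315° — the wind blows toward the northwest.

315°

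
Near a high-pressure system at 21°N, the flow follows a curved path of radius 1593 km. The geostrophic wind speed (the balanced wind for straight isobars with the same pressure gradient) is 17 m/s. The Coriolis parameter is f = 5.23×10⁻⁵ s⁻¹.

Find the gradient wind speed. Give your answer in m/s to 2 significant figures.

24 m/s

Around a high, pressure-gradient force acts outward with centrifugal, so Coriolis balances both:
fV = (1/ρ)|∂P/∂n| + V²/R  →  V² − fR·V + fR·V_g = 0
With fR = 5.23×10⁻⁵ × 1593×10³ m = 83.3 m/s:
V = [fR − √((fR)² − 4 fR V_g)]/2 = [83.3 − √(83.3² − 4×83.3×17)]/2 = 23.8 m/s
Supergeostrophic (V > V_g = 17 m/s), as expected around a high.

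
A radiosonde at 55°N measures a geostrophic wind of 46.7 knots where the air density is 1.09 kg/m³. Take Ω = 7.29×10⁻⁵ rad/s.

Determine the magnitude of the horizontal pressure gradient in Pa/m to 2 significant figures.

Coriolis parameter at 55°N:
f = 2Ω sin φ = 2 × 7.29×10⁻⁵ × sin 55° = 1.19×10⁻⁴ s⁻¹
Wind speed in SI: 46.7 knots = 24.0 m/s
Geostrophic balance rearranged: |∂P/∂n| = f ρ V_g
|∂P/∂n| = 1.19×10⁻⁴ × 1.09 × 24.0 = 3.13×10⁻³ Pa/m

3.1×10⁻³ Pa/m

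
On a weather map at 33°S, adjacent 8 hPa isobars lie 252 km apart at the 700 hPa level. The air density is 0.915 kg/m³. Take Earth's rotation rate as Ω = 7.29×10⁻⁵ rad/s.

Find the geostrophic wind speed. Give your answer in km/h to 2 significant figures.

Coriolis parameter at 33°S:
f = 2Ω sin φ = 2 × 7.29×10⁻⁵ × sin 33° = 7.94×10⁻⁵ s⁻¹
Pressure gradient: |∂P/∂n| = 800 Pa / 252000 m = 3.17×10⁻³ Pa/m
Geostrophic balance (pressure-gradient force = Coriolis force):
V_g = (1/(fρ)) |∂P/∂n| = 3.17×10⁻³ / (7.94×10⁻⁵ × 0.915) = 43.7 m/s
Converting: 43.7 m/s × 3.6 = 160 km/h

160 km/h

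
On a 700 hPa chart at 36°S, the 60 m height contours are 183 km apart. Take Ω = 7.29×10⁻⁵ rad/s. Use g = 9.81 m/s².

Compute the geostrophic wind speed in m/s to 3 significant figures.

37.5 m/s

Coriolis parameter at 36°S:
f = 2Ω sin φ = 2 × 7.29×10⁻⁵ × sin 36° = 8.57×10⁻⁵ s⁻¹
Height gradient: |∂Z/∂n| = 60 m / 183000 m = 3.28×10⁻⁴
On a pressure surface, geostrophic balance gives V_g = (g/f)|∂Z/∂n|:
V_g = 9.81 × 3.28×10⁻⁴ / 8.57×10⁻⁵ = 37.5 m/s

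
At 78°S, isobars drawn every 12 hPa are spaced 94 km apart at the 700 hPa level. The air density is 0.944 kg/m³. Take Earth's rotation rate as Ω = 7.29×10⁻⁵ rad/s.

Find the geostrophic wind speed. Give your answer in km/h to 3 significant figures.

341 km/h

Coriolis parameter at 78°S:
f = 2Ω sin φ = 2 × 7.29×10⁻⁵ × sin 78° = 1.43×10⁻⁴ s⁻¹
Pressure gradient: |∂P/∂n| = 1200 Pa / 94000 m = 1.28×10⁻² Pa/m
Geostrophic balance (pressure-gradient force = Coriolis force):
V_g = (1/(fρ)) |∂P/∂n| = 1.28×10⁻² / (1.43×10⁻⁴ × 0.944) = 94.8 m/s
Converting: 94.8 m/s × 3.6 = 341 km/h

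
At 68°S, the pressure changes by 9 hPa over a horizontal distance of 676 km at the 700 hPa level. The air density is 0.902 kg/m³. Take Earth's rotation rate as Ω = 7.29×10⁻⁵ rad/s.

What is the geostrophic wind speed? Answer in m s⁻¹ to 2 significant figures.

Coriolis parameter at 68°S:
f = 2Ω sin φ = 2 × 7.29×10⁻⁵ × sin 68° = 1.35×10⁻⁴ s⁻¹
Pressure gradient: |∂P/∂n| = 900 Pa / 676000 m = 1.33×10⁻³ Pa/m
Geostrophic balance (pressure-gradient force = Coriolis force):
V_g = (1/(fρ)) |∂P/∂n| = 1.33×10⁻³ / (1.35×10⁻⁴ × 0.902) = 10.9 m/s

11 m s⁻¹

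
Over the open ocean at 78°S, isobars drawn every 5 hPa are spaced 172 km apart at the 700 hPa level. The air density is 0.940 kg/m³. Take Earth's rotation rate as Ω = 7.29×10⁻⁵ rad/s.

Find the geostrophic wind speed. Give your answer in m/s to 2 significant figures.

22 m/s

Coriolis parameter at 78°S:
f = 2Ω sin φ = 2 × 7.29×10⁻⁵ × sin 78° = 1.43×10⁻⁴ s⁻¹
Pressure gradient: |∂P/∂n| = 500 Pa / 172000 m = 2.91×10⁻³ Pa/m
Geostrophic balance (pressure-gradient force = Coriolis force):
V_g = (1/(fρ)) |∂P/∂n| = 2.91×10⁻³ / (1.43×10⁻⁴ × 0.940) = 21.7 m/s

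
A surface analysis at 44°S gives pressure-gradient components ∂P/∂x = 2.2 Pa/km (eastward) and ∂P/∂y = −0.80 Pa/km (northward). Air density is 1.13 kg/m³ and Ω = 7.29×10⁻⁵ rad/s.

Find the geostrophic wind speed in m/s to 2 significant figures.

Coriolis parameter at 44°S:
f = 2Ω sin φ = 2 × 7.29×10⁻⁵ × sin 44° = 1.01×10⁻⁴ s⁻¹
In the Southern Hemisphere f is negative: f = −1.01×10⁻⁴ s⁻¹.
Component geostrophic relations (x east, y north):
u_g = −(1/(fρ)) ∂P/∂y,  v_g = (1/(fρ)) ∂P/∂x
u_g = −(−0.80×10⁻³)/(−1.01×10⁻⁴ × 1.13) = −6.99 m/s;  v_g = (2.2×10⁻³)/(−1.01×10⁻⁴ × 1.13) = −19.2 m/s
|V_g| = √(u_g² + v_g²) = 20.5 m/s

20 m/s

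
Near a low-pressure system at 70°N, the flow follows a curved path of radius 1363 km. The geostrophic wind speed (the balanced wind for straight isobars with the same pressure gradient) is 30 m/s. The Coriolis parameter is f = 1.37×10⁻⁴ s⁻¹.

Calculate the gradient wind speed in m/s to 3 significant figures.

26.3 m/s

Around a low, centrifugal force acts outward with Coriolis, so pressure-gradient force balances both:
(1/ρ)|∂P/∂n| = fV + V²/R  →  V² + fR·V − fR·V_g = 0
With fR = 1.37×10⁻⁴ × 1363×10³ m = 187 m/s:
V = [−fR + √((fR)² + 4 fR V_g)]/2 = [−187 + √(187² + 4×187×30)]/2 = 26.3 m/s
Subgeostrophic (V < V_g = 30 m/s), as expected around a low.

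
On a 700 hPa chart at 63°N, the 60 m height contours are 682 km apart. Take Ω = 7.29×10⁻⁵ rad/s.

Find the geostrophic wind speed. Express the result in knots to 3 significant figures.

Coriolis parameter at 63°N:
f = 2Ω sin φ = 2 × 7.29×10⁻⁵ × sin 63° = 1.30×10⁻⁴ s⁻¹
Height gradient: |∂Z/∂n| = 60 m / 682000 m = 8.80×10⁻⁵
On a pressure surface, geostrophic balance gives V_g = (g/f)|∂Z/∂n|:
V_g = 9.81 × 8.80×10⁻⁵ / 1.30×10⁻⁴ = 6.64 m/s
Converting: 6.64 m/s × 1.944 = 12.9 knots

12.9 knots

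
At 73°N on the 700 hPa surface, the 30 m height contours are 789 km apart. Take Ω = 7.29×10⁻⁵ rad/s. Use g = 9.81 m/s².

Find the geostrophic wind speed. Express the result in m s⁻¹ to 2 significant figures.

Coriolis parameter at 73°N:
f = 2Ω sin φ = 2 × 7.29×10⁻⁵ × sin 73° = 1.39×10⁻⁴ s⁻¹
Height gradient: |∂Z/∂n| = 30 m / 789000 m = 3.80×10⁻⁵
On a pressure surface, geostrophic balance gives V_g = (g/f)|∂Z/∂n|:
V_g = 9.81 × 3.80×10⁻⁵ / 1.39×10⁻⁴ = 2.68 m/s

2.7 m s⁻¹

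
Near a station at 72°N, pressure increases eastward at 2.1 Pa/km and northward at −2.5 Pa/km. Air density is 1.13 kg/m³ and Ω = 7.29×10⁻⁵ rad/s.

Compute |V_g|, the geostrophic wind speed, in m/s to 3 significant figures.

20.8 m/s

Coriolis parameter at 72°N:
f = 2Ω sin φ = 2 × 7.29×10⁻⁵ × sin 72° = 1.39×10⁻⁴ s⁻¹
Component geostrophic relations (x east, y north):
u_g = −(1/(fρ)) ∂P/∂y,  v_g = (1/(fρ)) ∂P/∂x
u_g = −(−2.5×10⁻³)/(1.39×10⁻⁴ × 1.13) = 16.0 m/s;  v_g = (2.1×10⁻³)/(1.39×10⁻⁴ × 1.13) = 13.4 m/s
|V_g| = √(u_g² + v_g²) = 20.8 m/s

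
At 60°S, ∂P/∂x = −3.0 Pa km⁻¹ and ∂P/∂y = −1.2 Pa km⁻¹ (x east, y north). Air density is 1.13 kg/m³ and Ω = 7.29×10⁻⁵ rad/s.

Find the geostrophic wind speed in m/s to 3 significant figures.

Coriolis parameter at 60°S:
f = 2Ω sin φ = 2 × 7.29×10⁻⁵ × sin 60° = 1.26×10⁻⁴ s⁻¹
In the Southern Hemisphere f is negative: f = −1.26×10⁻⁴ s⁻¹.
Component geostrophic relations (x east, y north):
u_g = −(1/(fρ)) ∂P/∂y,  v_g = (1/(fρ)) ∂P/∂x
u_g = −(−1.2×10⁻³)/(−1.26×10⁻⁴ × 1.13) = −8.41 m/s;  v_g = (−3.0×10⁻³)/(−1.26×10⁻⁴ × 1.13) = 21.0 m/s
|V_g| = √(u_g² + v_g²) = 22.6 m/s

22.6 m/s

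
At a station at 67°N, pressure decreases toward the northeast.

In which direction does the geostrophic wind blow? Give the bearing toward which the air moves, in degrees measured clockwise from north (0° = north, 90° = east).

The pressure-gradient force points toward the northeast (bearing 045°).
Geostrophic balance: in the Northern Hemisphere the Coriolis force deflects motion to the right, so the geostrophic wind blows 90° to the right of the pressure-gradient force (low pressure on the left).
Rotating 045° by 90° clockwise gives 135° — the wind blows toward the southeast.

135°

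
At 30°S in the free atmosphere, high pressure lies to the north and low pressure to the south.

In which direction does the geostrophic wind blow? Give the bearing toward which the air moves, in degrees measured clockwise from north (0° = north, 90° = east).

The pressure-gradient force points toward the south (bearing 180°).
Geostrophic balance: in the Southern Hemisphere the Coriolis force deflects motion to the left, so the geostrophic wind blows 90° to the left of the pressure-gradient force (low pressure on the right).
Rotating 180° by 90° counterclockwise gives 090° — the wind blows toward the east.

090°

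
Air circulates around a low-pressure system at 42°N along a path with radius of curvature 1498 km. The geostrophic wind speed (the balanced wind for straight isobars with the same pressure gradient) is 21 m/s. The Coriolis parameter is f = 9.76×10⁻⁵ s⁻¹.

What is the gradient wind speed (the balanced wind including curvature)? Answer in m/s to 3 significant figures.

18.6 m/s

Around a low, centrifugal force acts outward with Coriolis, so pressure-gradient force balances both:
(1/ρ)|∂P/∂n| = fV + V²/R  →  V² + fR·V − fR·V_g = 0
With fR = 9.76×10⁻⁵ × 1498×10³ m = 146 m/s:
V = [−fR + √((fR)² + 4 fR V_g)]/2 = [−146 + √(146² + 4×146×21)]/2 = 18.6 m/s
Subgeostrophic (V < V_g = 21 m/s), as expected around a low.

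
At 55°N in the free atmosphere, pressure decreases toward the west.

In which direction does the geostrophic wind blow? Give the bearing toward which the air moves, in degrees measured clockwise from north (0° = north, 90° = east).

The pressure-gradient force points toward the west (bearing 270°).
Geostrophic balance: in the Northern Hemisphere the Coriolis force deflects motion to the right, so the geostrophic wind blows 90° to the right of the pressure-gradient force (low pressure on the left).
Rotating 270° by 90° clockwise gives 000° — the wind blows toward the north.

000°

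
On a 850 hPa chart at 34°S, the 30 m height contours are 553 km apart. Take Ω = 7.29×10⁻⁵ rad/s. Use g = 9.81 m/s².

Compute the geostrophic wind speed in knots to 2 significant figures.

Coriolis parameter at 34°S:
f = 2Ω sin φ = 2 × 7.29×10⁻⁵ × sin 34° = 8.15×10⁻⁵ s⁻¹
Height gradient: |∂Z/∂n| = 30 m / 553000 m = 5.42×10⁻⁵
On a pressure surface, geostrophic balance gives V_g = (g/f)|∂Z/∂n|:
V_g = 9.81 × 5.42×10⁻⁵ / 8.15×10⁻⁵ = 6.53 m/s
Converting: 6.53 m/s × 1.944 = 13 knots

13 knots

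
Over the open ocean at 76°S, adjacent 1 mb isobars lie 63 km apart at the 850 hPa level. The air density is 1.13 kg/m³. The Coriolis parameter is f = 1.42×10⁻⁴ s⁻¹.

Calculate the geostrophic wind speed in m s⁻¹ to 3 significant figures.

Pressure gradient: |∂P/∂n| = 100 Pa / 63000 m = 1.59×10⁻³ Pa/m
Geostrophic balance (pressure-gradient force = Coriolis force):
V_g = (1/(fρ)) |∂P/∂n| = 1.59×10⁻³ / (1.42×10⁻⁴ × 1.13) = 9.89 m/s

9.89 m s⁻¹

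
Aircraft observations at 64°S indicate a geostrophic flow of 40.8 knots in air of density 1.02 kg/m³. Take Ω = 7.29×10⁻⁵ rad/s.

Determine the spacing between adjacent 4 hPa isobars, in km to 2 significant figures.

140 km

Coriolis parameter at 64°S:
f = 2Ω sin φ = 2 × 7.29×10⁻⁵ × sin 64° = 1.31×10⁻⁴ s⁻¹
Wind speed in SI: 40.8 knots = 21.0 m/s
Geostrophic balance rearranged: |∂P/∂n| = f ρ V_g
|∂P/∂n| = 1.31×10⁻⁴ × 1.02 × 21.0 = 2.81×10⁻³ Pa/m
Isobar spacing: Δn = ΔP/|∂P/∂n| = 400 Pa / 2.81×10⁻³ Pa/m = 142575 m ≈ 140 km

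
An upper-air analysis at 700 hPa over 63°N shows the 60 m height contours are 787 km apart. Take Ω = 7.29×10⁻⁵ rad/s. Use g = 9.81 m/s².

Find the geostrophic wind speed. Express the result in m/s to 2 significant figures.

5.8 m/s

Coriolis parameter at 63°N:
f = 2Ω sin φ = 2 × 7.29×10⁻⁵ × sin 63° = 1.30×10⁻⁴ s⁻¹
Height gradient: |∂Z/∂n| = 60 m / 787000 m = 7.62×10⁻⁵
On a pressure surface, geostrophic balance gives V_g = (g/f)|∂Z/∂n|:
V_g = 9.81 × 7.62×10⁻⁵ / 1.30×10⁻⁴ = 5.76 m/s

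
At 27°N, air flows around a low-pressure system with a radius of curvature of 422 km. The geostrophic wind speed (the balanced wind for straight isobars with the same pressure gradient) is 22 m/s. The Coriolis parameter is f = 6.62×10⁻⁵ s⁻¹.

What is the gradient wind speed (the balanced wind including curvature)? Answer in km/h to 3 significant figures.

52.2 km/h

Around a low, centrifugal force acts outward with Coriolis, so pressure-gradient force balances both:
(1/ρ)|∂P/∂n| = fV + V²/R  →  V² + fR·V − fR·V_g = 0
With fR = 6.62×10⁻⁵ × 422×10³ m = 27.9 m/s:
V = [−fR + √((fR)² + 4 fR V_g)]/2 = [−27.9 + √(27.9² + 4×27.9×22)]/2 = 14.5 m/s
Subgeostrophic (V < V_g = 22 m/s), as expected around a low.
Converting: 14.5 m/s × 3.6 = 52.2 km/h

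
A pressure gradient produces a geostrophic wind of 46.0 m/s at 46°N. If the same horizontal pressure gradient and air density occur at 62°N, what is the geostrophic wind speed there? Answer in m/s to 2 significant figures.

37 m/s

With the same pressure gradient and density, V_g ∝ 1/f ∝ 1/sin φ.
V₂ = V₁ · sin φ₁ / sin φ₂ = 46.0 × sin 46° / sin 62°
V₂ = 46.0 × 0.7193/0.8829 = 37 m/s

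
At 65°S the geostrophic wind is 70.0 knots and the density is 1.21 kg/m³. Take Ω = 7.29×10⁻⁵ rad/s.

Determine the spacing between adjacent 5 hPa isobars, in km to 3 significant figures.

86.8 km

Coriolis parameter at 65°S:
f = 2Ω sin φ = 2 × 7.29×10⁻⁵ × sin 65° = 1.32×10⁻⁴ s⁻¹
Wind speed in SI: 70.0 knots = 36.0 m/s
Geostrophic balance rearranged: |∂P/∂n| = f ρ V_g
|∂P/∂n| = 1.32×10⁻⁴ × 1.21 × 36.0 = 5.76×10⁻³ Pa/m
Isobar spacing: Δn = ΔP/|∂P/∂n| = 500 Pa / 5.76×10⁻³ Pa/m = 86839 m ≈ 86.8 km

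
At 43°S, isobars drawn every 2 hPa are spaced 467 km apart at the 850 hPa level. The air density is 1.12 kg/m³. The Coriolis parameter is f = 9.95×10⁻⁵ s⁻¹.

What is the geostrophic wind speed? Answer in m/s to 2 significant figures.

Pressure gradient: |∂P/∂n| = 200 Pa / 467000 m = 4.28×10⁻⁴ Pa/m
Geostrophic balance (pressure-gradient force = Coriolis force):
V_g = (1/(fρ)) |∂P/∂n| = 4.28×10⁻⁴ / (9.95×10⁻⁵ × 1.12) = 3.84 m/s

3.8 m/s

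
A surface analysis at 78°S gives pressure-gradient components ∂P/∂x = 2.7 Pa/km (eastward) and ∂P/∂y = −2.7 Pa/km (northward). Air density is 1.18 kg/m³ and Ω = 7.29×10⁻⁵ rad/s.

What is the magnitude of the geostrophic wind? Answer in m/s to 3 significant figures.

22.7 m/s

Coriolis parameter at 78°S:
f = 2Ω sin φ = 2 × 7.29×10⁻⁵ × sin 78° = 1.43×10⁻⁴ s⁻¹
In the Southern Hemisphere f is negative: f = −1.43×10⁻⁴ s⁻¹.
Component geostrophic relations (x east, y north):
u_g = −(1/(fρ)) ∂P/∂y,  v_g = (1/(fρ)) ∂P/∂x
u_g = −(−2.7×10⁻³)/(−1.43×10⁻⁴ × 1.18) = −16.0 m/s;  v_g = (2.7×10⁻³)/(−1.43×10⁻⁴ × 1.18) = −16.0 m/s
|V_g| = √(u_g² + v_g²) = 22.7 m/s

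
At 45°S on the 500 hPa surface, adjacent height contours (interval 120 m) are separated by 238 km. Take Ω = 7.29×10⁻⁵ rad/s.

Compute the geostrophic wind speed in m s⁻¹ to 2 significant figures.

Coriolis parameter at 45°S:
f = 2Ω sin φ = 2 × 7.29×10⁻⁵ × sin 45° = 1.03×10⁻⁴ s⁻¹
Height gradient: |∂Z/∂n| = 120 m / 238000 m = 5.04×10⁻⁴
On a pressure surface, geostrophic balance gives V_g = (g/f)|∂Z/∂n|:
V_g = 9.81 × 5.04×10⁻⁴ / 1.03×10⁻⁴ = 48.0 m/s

48 m s⁻¹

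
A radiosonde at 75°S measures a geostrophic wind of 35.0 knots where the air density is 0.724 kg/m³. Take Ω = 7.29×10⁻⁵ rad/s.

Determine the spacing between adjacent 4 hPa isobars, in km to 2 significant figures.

Coriolis parameter at 75°S:
f = 2Ω sin φ = 2 × 7.29×10⁻⁵ × sin 75° = 1.41×10⁻⁴ s⁻¹
Wind speed in SI: 35.0 knots = 18.0 m/s
Geostrophic balance rearranged: |∂P/∂n| = f ρ V_g
|∂P/∂n| = 1.41×10⁻⁴ × 0.724 × 18.0 = 1.84×10⁻³ Pa/m
Isobar spacing: Δn = ΔP/|∂P/∂n| = 400 Pa / 1.84×10⁻³ Pa/m = 217878 m ≈ 220 km

220 km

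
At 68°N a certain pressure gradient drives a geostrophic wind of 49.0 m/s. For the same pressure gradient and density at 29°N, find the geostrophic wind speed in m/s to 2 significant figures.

94 m/s

With the same pressure gradient and density, V_g ∝ 1/f ∝ 1/sin φ.
V₂ = V₁ · sin φ₁ / sin φ₂ = 49.0 × sin 68° / sin 29°
V₂ = 49.0 × 0.9272/0.4848 = 94 m/s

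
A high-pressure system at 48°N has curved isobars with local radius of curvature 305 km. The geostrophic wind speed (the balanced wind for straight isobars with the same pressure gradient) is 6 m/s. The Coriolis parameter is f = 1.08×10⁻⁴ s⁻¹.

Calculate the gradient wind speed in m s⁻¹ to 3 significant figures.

Around a high, pressure-gradient force acts outward with centrifugal, so Coriolis balances both:
fV = (1/ρ)|∂P/∂n| + V²/R  →  V² − fR·V + fR·V_g = 0
With fR = 1.08×10⁻⁴ × 305×10³ m = 32.9 m/s:
V = [fR − √((fR)² − 4 fR V_g)]/2 = [32.9 − √(32.9² − 4×32.9×6)]/2 = 7.89 m/s
Supergeostrophic (V > V_g = 6 m/s), as expected around a high.

7.89 m s⁻¹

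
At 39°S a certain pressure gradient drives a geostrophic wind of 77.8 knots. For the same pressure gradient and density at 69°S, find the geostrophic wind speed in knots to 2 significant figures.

52 knots

With the same pressure gradient and density, V_g ∝ 1/f ∝ 1/sin φ.
V₂ = V₁ · sin φ₁ / sin φ₂ = 77.8 × sin 39° / sin 69°
V₂ = 77.8 × 0.6293/0.9336 = 52 knots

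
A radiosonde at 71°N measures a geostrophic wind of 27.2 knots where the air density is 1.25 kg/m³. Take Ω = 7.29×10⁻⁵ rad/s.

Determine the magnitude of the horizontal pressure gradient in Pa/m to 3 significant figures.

2.41×10⁻³ Pa/m

Coriolis parameter at 71°N:
f = 2Ω sin φ = 2 × 7.29×10⁻⁵ × sin 71° = 1.38×10⁻⁴ s⁻¹
Wind speed in SI: 27.2 knots = 14.0 m/s
Geostrophic balance rearranged: |∂P/∂n| = f ρ V_g
|∂P/∂n| = 1.38×10⁻⁴ × 1.25 × 14.0 = 2.41×10⁻³ Pa/m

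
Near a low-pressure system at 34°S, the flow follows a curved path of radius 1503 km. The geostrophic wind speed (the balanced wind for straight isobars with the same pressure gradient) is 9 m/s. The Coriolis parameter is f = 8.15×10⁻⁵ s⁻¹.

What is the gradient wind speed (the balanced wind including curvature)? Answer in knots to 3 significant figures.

Around a low, centrifugal force acts outward with Coriolis, so pressure-gradient force balances both:
(1/ρ)|∂P/∂n| = fV + V²/R  →  V² + fR·V − fR·V_g = 0
With fR = 8.15×10⁻⁵ × 1503×10³ m = 122 m/s:
V = [−fR + √((fR)² + 4 fR V_g)]/2 = [−122 + √(122² + 4×122×9)]/2 = 8.42 m/s
Subgeostrophic (V < V_g = 9 m/s), as expected around a low.
Converting: 8.42 m/s × 1.944 = 16.4 knots

16.4 knots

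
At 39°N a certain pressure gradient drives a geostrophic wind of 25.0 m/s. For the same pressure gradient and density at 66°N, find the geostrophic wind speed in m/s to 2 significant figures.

With the same pressure gradient and density, V_g ∝ 1/f ∝ 1/sin φ.
V₂ = V₁ · sin φ₁ / sin φ₂ = 25.0 × sin 39° / sin 66°
V₂ = 25.0 × 0.6293/0.9135 = 17 m/s

17 m/s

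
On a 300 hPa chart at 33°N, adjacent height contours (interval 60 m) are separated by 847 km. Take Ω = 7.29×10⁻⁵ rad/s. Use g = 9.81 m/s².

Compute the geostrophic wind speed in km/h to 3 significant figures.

31.5 km/h

Coriolis parameter at 33°N:
f = 2Ω sin φ = 2 × 7.29×10⁻⁵ × sin 33° = 7.94×10⁻⁵ s⁻¹
Height gradient: |∂Z/∂n| = 60 m / 847000 m = 7.08×10⁻⁵
On a pressure surface, geostrophic balance gives V_g = (g/f)|∂Z/∂n|:
V_g = 9.81 × 7.08×10⁻⁵ / 7.94×10⁻⁵ = 8.75 m/s
Converting: 8.75 m/s × 3.6 = 31.5 km/h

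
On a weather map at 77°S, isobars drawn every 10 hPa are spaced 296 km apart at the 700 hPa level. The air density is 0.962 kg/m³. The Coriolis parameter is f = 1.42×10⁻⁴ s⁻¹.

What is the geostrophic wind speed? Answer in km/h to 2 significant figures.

Pressure gradient: |∂P/∂n| = 1000 Pa / 296000 m = 3.38×10⁻³ Pa/m
Geostrophic balance (pressure-gradient force = Coriolis force):
V_g = (1/(fρ)) |∂P/∂n| = 3.38×10⁻³ / (1.42×10⁻⁴ × 0.962) = 24.7 m/s
Converting: 24.7 m/s × 3.6 = 89 km/h

89 km/h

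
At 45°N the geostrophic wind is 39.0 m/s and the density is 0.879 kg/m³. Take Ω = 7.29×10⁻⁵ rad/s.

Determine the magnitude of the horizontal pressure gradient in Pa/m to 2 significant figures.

Coriolis parameter at 45°N:
f = 2Ω sin φ = 2 × 7.29×10⁻⁵ × sin 45° = 1.03×10⁻⁴ s⁻¹
Geostrophic balance rearranged: |∂P/∂n| = f ρ V_g
|∂P/∂n| = 1.03×10⁻⁴ × 0.879 × 39.0 = 3.53×10⁻³ Pa/m

3.5×10⁻³ Pa/m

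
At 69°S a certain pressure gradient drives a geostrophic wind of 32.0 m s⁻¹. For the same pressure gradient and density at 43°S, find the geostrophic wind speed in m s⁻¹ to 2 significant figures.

44 m s⁻¹

With the same pressure gradient and density, V_g ∝ 1/f ∝ 1/sin φ.
V₂ = V₁ · sin φ₁ / sin φ₂ = 32.0 × sin 69° / sin 43°
V₂ = 32.0 × 0.9336/0.6820 = 44 m s⁻¹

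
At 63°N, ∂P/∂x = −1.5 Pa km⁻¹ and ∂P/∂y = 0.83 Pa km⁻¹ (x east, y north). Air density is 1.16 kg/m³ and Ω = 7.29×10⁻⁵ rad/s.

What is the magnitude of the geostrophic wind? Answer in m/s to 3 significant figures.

Coriolis parameter at 63°N:
f = 2Ω sin φ = 2 × 7.29×10⁻⁵ × sin 63° = 1.30×10⁻⁴ s⁻¹
Component geostrophic relations (x east, y north):
u_g = −(1/(fρ)) ∂P/∂y,  v_g = (1/(fρ)) ∂P/∂x
u_g = −(0.83×10⁻³)/(1.30×10⁻⁴ × 1.16) = −5.51 m/s;  v_g = (−1.5×10⁻³)/(1.30×10⁻⁴ × 1.16) = −9.95 m/s
|V_g| = √(u_g² + v_g²) = 11.4 m/s

11.4 m/s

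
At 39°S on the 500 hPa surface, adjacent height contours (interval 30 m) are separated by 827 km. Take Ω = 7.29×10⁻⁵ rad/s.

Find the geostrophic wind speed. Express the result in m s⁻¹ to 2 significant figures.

Coriolis parameter at 39°S:
f = 2Ω sin φ = 2 × 7.29×10⁻⁵ × sin 39° = 9.18×10⁻⁵ s⁻¹
Height gradient: |∂Z/∂n| = 30 m / 827000 m = 3.63×10⁻⁵
On a pressure surface, geostrophic balance gives V_g = (g/f)|∂Z/∂n|:
V_g = 9.81 × 3.63×10⁻⁵ / 9.18×10⁻⁵ = 3.88 m/s

3.9 m s⁻¹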